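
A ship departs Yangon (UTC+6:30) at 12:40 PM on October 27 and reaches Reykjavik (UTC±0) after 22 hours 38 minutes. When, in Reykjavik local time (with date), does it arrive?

Reykjavik is 6:30 behind Yangon.
After 22 hours 38 minutes it is 11:18 AM (Oct 28) in Yangon.
Shift by the zone difference: 11:18 AM − 6:30 = 4:48 AM on Oct 28 in Reykjavik.

4:48 AM on Oct 28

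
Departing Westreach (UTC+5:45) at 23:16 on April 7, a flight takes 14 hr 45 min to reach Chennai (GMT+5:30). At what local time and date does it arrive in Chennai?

Convert departure to UTC: 23:16 − 5:45 = 17:31 UTC on Apr 7.
Add 14 hours 45 minutes travel time → 08:16 UTC (Apr 8).
Chennai is UTC+5:30, so local arrival = 08:16 + 5:30 = 13:46 on Apr 8.

13:46 on April 8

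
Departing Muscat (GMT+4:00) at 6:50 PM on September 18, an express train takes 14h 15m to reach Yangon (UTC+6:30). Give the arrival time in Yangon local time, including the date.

11:35 AM on September 19

Convert departure to UTC: 6:50 PM − 4:00 = 2:50 PM UTC on Sep 18.
Add 14 hours 15 minutes travel time → 5:05 AM UTC (Sep 19).
Yangon is UTC+6:30, so local arrival = 5:05 AM + 6:30 = 11:35 AM on Sep 19.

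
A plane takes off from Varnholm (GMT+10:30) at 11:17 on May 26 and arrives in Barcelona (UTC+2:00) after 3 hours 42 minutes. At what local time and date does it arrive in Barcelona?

06:29 on May 26

Convert departure to UTC: 11:17 − 10:30 = 00:47 UTC on May 26.
Add 3 hours and 42 minutes travel time → 04:29 UTC.
Barcelona is UTC+2:00, so local arrival = 04:29 + 2:00 = 06:29 on May 26.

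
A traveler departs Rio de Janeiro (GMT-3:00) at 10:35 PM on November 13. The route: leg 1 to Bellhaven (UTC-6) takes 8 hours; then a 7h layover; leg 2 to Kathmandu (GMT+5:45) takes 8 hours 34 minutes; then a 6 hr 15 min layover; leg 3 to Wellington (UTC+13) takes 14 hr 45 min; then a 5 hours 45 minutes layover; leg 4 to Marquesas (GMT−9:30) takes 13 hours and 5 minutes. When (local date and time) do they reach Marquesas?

7:29 AM on November 16

Convert departure to UTC: 10:35 PM + 3:00 = 1:35 AM UTC on Nov 14.
Add 8 hours leg 1 → 9:35 AM UTC.
Add 7 hours layover in Bellhaven → 4:35 PM UTC.
Add 8 hours and 34 minutes leg 2 → 1:09 AM UTC (Nov 15).
Add 6 hours and 15 minutes layover in Kathmandu → 7:24 AM UTC.
Add 14 hours 45 minutes leg 3 → 10:09 PM UTC.
Add 5 hours 45 minutes layover in Wellington → 3:54 AM UTC (Nov 16).
Add 13 hours and 5 minutes leg 4 → 4:59 PM UTC.
Marquesas is UTC−9:30, so local arrival = 4:59 PM − 9:30 = 7:29 AM on Nov 16.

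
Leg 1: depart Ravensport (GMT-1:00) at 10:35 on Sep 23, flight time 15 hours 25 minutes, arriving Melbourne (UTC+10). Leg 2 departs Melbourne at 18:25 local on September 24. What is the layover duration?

5 hours 25 minutes

Convert departure to UTC: 10:35 + 1:00 = 11:35 UTC on Sep 23.
Add 15 hours 25 minutes flight time → 03:00 UTC (Sep 24).
Melbourne is UTC+10:00, so local arrival = 03:00 + 10:00 = 13:00 on Sep 24.
Layover = 18:25 − 13:00 = 5 hours 25 minutes.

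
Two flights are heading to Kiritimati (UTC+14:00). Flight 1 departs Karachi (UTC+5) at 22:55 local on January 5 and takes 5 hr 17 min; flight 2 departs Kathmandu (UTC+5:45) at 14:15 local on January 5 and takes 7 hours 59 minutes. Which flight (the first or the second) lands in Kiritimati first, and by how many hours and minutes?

the second, by 6 hours 43 minutes

Flight 1 in UTC: 22:55 − 5:00 = 17:55 on Jan 5.
+5 hours and 17 minutes → arrive 23:12 UTC on Jan 5.
Flight 2 in UTC: 14:15 − 5:45 = 08:30 on Jan 5.
+7 hours 59 minutes → arrive 16:29 UTC on Jan 5.
Flight 2 lands earlier by 6 hours 43 minutes.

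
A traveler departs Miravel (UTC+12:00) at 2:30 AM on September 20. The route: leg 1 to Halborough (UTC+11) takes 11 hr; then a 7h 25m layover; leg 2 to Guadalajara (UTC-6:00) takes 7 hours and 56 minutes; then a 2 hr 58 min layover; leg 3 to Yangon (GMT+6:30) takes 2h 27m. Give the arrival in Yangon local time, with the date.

Convert departure to UTC: 2:30 AM − 12:00 = 2:30 PM UTC on Sep 19.
Add 11 hours leg 1 → 1:30 AM UTC (Sep 20).
Add 7 hours and 25 minutes layover in Halborough → 8:55 AM UTC.
Add 7 hours 56 minutes leg 2 → 4:51 PM UTC.
Add 2 hours and 58 minutes layover in Guadalajara → 7:49 PM UTC.
Add 2 hours 27 minutes leg 3 → 10:16 PM UTC.
Yangon is UTC+6:30, so local arrival = 10:16 PM + 6:30 = 4:46 AM on Sep 21.

4:46 AM on September 21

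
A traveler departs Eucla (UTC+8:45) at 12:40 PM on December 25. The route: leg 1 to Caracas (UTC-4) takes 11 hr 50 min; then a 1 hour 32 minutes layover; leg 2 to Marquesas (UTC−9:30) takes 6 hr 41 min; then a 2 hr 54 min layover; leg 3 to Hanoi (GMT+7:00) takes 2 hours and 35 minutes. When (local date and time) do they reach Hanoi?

12:27 PM on Dec 26

Convert departure to UTC: 12:40 PM − 8:45 = 3:55 AM UTC on Dec 25.
Add 11 hours and 50 minutes leg 1 → 3:45 PM UTC.
Add 1 hour 32 minutes layover in Caracas → 5:17 PM UTC.
Add 6 hours and 41 minutes leg 2 → 11:58 PM UTC.
Add 2 hours and 54 minutes layover in Marquesas → 2:52 AM UTC (Dec 26).
Add 2 hours 35 minutes leg 3 → 5:27 AM UTC.
Hanoi is UTC+7:00, so local arrival = 5:27 AM + 7:00 = 12:27 PM on Dec 26.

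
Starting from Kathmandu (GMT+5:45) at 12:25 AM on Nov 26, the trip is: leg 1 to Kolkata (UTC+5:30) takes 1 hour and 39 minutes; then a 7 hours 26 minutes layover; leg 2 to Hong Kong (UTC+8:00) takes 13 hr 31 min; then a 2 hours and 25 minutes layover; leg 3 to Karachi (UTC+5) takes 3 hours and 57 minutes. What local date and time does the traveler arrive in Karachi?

4:38 AM on November 27

Convert departure to UTC: 12:25 AM − 5:45 = 6:40 PM UTC on Nov 25.
Add 1 hour and 39 minutes leg 1 → 8:19 PM UTC.
Add 7 hours 26 minutes layover in Kolkata → 3:45 AM UTC (Nov 26).
Add 13 hours and 31 minutes leg 2 → 5:16 PM UTC.
Add 2 hours 25 minutes layover in Hong Kong → 7:41 PM UTC.
Add 3 hours and 57 minutes leg 3 → 11:38 PM UTC.
Karachi is UTC+5:00, so local arrival = 11:38 PM + 5:00 = 4:38 AM on Nov 27.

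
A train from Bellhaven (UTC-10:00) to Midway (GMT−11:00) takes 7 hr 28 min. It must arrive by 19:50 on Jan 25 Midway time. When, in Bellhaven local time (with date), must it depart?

Target arrival in UTC: 19:50 + 11:00 = 06:50 on Jan 26.
Subtract 7 hours and 28 minutes → departure 23:22 UTC on Jan 25.
Bellhaven is UTC−10:00: 23:22 − 10:00 = 13:22 on Jan 25.

13:22 on Jan 25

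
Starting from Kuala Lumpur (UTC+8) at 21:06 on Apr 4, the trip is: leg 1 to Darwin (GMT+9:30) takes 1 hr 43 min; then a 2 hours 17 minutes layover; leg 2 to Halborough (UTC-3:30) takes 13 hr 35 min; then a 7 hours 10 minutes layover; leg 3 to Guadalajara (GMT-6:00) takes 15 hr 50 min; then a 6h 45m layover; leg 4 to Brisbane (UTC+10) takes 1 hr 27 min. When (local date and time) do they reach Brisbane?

Convert departure to UTC: 21:06 − 8:00 = 13:06 UTC on Apr 4.
Add 1 hour 43 minutes leg 1 → 14:49 UTC.
Add 2 hours and 17 minutes layover in Darwin → 17:06 UTC.
Add 13 hours 35 minutes leg 2 → 06:41 UTC (Apr 5).
Add 7 hours and 10 minutes layover in Halborough → 13:51 UTC.
Add 15 hours and 50 minutes leg 3 → 05:41 UTC (Apr 6).
Add 6 hours and 45 minutes layover in Guadalajara → 12:26 UTC.
Add 1 hour and 27 minutes leg 4 → 13:53 UTC.
Brisbane is UTC+10:00, so local arrival = 13:53 + 10:00 = 23:53 on Apr 6.

23:53 on April 6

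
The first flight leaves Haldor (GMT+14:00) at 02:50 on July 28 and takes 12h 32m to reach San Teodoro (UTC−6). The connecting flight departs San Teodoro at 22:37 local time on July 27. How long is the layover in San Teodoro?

3 hours 15 minutes

Convert departure to UTC: 02:50 − 14:00 = 12:50 UTC on Jul 27.
Add 12 hours 32 minutes flight time → 01:22 UTC (Jul 28).
San Teodoro is UTC−6:00, so local arrival = 01:22 − 6:00 = 19:22 on Jul 27.
Layover = 22:37 − 19:22 = 3 hours 15 minutes.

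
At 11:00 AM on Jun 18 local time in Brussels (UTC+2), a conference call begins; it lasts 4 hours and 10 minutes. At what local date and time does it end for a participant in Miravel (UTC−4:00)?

9:10 AM on Jun 18

Miravel is 6:00 behind Brussels.
After 4 hours and 10 minutes it is 3:10 PM in Brussels.
Shift by the zone difference: 3:10 PM − 6:00 = 9:10 AM on Jun 18 in Miravel.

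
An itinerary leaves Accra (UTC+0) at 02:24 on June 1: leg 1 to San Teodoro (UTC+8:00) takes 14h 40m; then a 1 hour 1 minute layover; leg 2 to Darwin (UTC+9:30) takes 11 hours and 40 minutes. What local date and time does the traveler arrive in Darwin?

Accra is at UTC+0, so departure is already 02:24 UTC on Jun 1.
Add 14 hours and 40 minutes leg 1 → 17:04 UTC.
Add 1 hour and 1 minute layover in San Teodoro → 18:05 UTC.
Add 11 hours and 40 minutes leg 2 → 05:45 UTC (Jun 2).
Darwin is UTC+9:30, so local arrival = 05:45 + 9:30 = 15:15 on Jun 2.

15:15 on June 2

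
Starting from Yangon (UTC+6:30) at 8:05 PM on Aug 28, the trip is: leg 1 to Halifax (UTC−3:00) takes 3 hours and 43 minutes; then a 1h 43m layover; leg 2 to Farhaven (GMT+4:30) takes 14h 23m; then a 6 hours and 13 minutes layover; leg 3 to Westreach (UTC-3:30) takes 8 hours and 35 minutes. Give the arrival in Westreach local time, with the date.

8:42 PM on Aug 29

Convert departure to UTC: 8:05 PM − 6:30 = 1:35 PM UTC on Aug 28.
Add 3 hours 43 minutes leg 1 → 5:18 PM UTC.
Add 1 hour and 43 minutes layover in Halifax → 7:01 PM UTC.
Add 14 hours and 23 minutes leg 2 → 9:24 AM UTC (Aug 29).
Add 6 hours and 13 minutes layover in Farhaven → 3:37 PM UTC.
Add 8 hours and 35 minutes leg 3 → 12:12 AM UTC (Aug 30).
Westreach is UTC−3:30, so local arrival = 12:12 AM − 3:30 = 8:42 PM on Aug 29.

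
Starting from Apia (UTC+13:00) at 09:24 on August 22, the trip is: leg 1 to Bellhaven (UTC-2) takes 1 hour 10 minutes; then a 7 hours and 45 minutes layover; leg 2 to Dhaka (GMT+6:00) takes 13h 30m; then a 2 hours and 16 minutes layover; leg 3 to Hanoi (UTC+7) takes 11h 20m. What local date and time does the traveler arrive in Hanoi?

15:25 on August 23

Convert departure to UTC: 09:24 − 13:00 = 20:24 UTC on Aug 21.
Add 1 hour and 10 minutes leg 1 → 21:34 UTC.
Add 7 hours and 45 minutes layover in Bellhaven → 05:19 UTC (Aug 22).
Add 13 hours and 30 minutes leg 2 → 18:49 UTC.
Add 2 hours 16 minutes layover in Dhaka → 21:05 UTC.
Add 11 hours and 20 minutes leg 3 → 08:25 UTC (Aug 23).
Hanoi is UTC+7:00, so local arrival = 08:25 + 7:00 = 15:25 on Aug 23.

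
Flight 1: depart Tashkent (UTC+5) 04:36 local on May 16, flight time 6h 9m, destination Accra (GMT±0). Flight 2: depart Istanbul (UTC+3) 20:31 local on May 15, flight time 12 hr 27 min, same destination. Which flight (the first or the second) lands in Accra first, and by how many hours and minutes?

the first, by 13 minutes

Flight 1 in UTC: 04:36 − 5:00 = 23:36 on May 15.
+6 hours 9 minutes → arrive 05:45 UTC on May 16.
Flight 2 in UTC: 20:31 − 3:00 = 17:31 on May 15.
+12 hours and 27 minutes → arrive 05:58 UTC on May 16.
Flight 1 lands earlier by 13 minutes.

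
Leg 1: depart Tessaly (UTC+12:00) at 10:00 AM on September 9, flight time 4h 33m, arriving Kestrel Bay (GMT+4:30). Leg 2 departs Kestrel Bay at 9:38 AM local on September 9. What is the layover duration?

2 hours 35 minutes

Convert departure to UTC: 10:00 AM − 12:00 = 10:00 PM UTC on Sep 8.
Add 4 hours 33 minutes flight time → 2:33 AM UTC (Sep 9).
Kestrel Bay is UTC+4:30, so local arrival = 2:33 AM + 4:30 = 7:03 AM on Sep 9.
Layover = 9:38 AM − 7:03 AM = 2 hours 35 minutes.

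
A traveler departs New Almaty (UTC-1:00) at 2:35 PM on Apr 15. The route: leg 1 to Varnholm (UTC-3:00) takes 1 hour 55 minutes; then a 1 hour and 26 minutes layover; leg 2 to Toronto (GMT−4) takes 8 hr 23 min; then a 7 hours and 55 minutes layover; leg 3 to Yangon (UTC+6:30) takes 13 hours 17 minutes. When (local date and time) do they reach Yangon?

Convert departure to UTC: 2:35 PM + 1:00 = 3:35 PM UTC on Apr 15.
Add 1 hour and 55 minutes leg 1 → 5:30 PM UTC.
Add 1 hour 26 minutes layover in Varnholm → 6:56 PM UTC.
Add 8 hours and 23 minutes leg 2 → 3:19 AM UTC (Apr 16).
Add 7 hours and 55 minutes layover in Toronto → 11:14 AM UTC.
Add 13 hours and 17 minutes leg 3 → 12:31 AM UTC (Apr 17).
Yangon is UTC+6:30, so local arrival = 12:31 AM + 6:30 = 7:01 AM on Apr 17.

7:01 AM on April 17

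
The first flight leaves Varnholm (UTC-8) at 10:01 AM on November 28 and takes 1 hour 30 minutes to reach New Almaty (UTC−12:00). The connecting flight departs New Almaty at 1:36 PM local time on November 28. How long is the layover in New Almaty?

6 hours 5 minutes

Convert departure to UTC: 10:01 AM + 8:00 = 6:01 PM UTC on Nov 28.
Add 1 hour 30 minutes flight time → 7:31 PM UTC.
New Almaty is UTC−12:00, so local arrival = 7:31 PM − 12:00 = 7:31 AM on Nov 28.
Layover = 1:36 PM − 7:31 AM = 6 hours 5 minutes.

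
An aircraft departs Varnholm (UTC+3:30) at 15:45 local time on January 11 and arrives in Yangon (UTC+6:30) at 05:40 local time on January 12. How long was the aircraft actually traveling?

10 hours 55 minutes

Departure in UTC: 15:45 − 3:30 = 12:15 on Jan 11.
Arrival in UTC: 05:40 − 6:30 = 23:10 on Jan 11.
Elapsed = 23:10 − 12:15 = 10 hours 55 minutes.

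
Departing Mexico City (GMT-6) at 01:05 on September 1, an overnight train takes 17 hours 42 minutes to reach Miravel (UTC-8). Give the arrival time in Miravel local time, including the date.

Convert departure to UTC: 01:05 + 6:00 = 07:05 UTC on Sep 1.
Add 17 hours and 42 minutes travel time → 00:47 UTC (Sep 2).
Miravel is UTC−8:00, so local arrival = 00:47 − 8:00 = 16:47 on Sep 1.

16:47 on September 1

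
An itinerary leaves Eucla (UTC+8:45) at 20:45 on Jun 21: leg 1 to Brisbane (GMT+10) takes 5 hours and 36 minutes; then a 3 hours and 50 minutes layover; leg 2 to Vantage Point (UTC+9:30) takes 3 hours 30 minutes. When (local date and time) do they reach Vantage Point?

Convert departure to UTC: 20:45 − 8:45 = 12:00 UTC on Jun 21.
Add 5 hours 36 minutes leg 1 → 17:36 UTC.
Add 3 hours and 50 minutes layover in Brisbane → 21:26 UTC.
Add 3 hours 30 minutes leg 2 → 00:56 UTC (Jun 22).
Vantage Point is UTC+9:30, so local arrival = 00:56 + 9:30 = 10:26 on Jun 22.

10:26 on Jun 22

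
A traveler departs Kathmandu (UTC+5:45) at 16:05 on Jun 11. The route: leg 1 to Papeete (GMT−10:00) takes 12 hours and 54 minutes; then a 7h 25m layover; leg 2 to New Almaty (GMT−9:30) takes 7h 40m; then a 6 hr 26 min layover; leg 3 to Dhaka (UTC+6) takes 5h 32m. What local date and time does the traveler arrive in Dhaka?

08:17 on June 13

Convert departure to UTC: 16:05 − 5:45 = 10:20 UTC on Jun 11.
Add 12 hours and 54 minutes leg 1 → 23:14 UTC.
Add 7 hours and 25 minutes layover in Papeete → 06:39 UTC (Jun 12).
Add 7 hours and 40 minutes leg 2 → 14:19 UTC.
Add 6 hours and 26 minutes layover in New Almaty → 20:45 UTC.
Add 5 hours 32 minutes leg 3 → 02:17 UTC (Jun 13).
Dhaka is UTC+6:00, so local arrival = 02:17 + 6:00 = 08:17 on Jun 13.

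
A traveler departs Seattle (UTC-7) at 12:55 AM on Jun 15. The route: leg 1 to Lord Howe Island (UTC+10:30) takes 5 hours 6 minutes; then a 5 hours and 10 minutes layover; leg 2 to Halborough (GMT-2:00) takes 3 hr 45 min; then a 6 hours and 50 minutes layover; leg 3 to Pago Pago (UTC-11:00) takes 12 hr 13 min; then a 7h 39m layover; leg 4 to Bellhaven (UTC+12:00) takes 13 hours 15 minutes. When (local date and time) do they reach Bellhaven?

1:53 AM on Jun 18

Convert departure to UTC: 12:55 AM + 7:00 = 7:55 AM UTC on Jun 15.
Add 5 hours and 6 minutes leg 1 → 1:01 PM UTC.
Add 5 hours and 10 minutes layover in Lord Howe Island → 6:11 PM UTC.
Add 3 hours and 45 minutes leg 2 → 9:56 PM UTC.
Add 6 hours 50 minutes layover in Halborough → 4:46 AM UTC (Jun 16).
Add 12 hours 13 minutes leg 3 → 4:59 PM UTC.
Add 7 hours and 39 minutes layover in Pago Pago → 12:38 AM UTC (Jun 17).
Add 13 hours 15 minutes leg 4 → 1:53 PM UTC.
Bellhaven is UTC+12:00, so local arrival = 1:53 PM + 12:00 = 1:53 AM on Jun 18.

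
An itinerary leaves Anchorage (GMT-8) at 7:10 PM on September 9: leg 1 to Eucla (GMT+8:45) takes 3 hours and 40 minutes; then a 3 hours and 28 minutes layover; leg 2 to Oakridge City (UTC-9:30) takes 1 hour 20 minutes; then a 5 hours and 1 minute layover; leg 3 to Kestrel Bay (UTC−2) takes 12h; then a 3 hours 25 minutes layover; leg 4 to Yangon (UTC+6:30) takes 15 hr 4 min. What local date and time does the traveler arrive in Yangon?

Convert departure to UTC: 7:10 PM + 8:00 = 3:10 AM UTC on Sep 10.
Add 3 hours 40 minutes leg 1 → 6:50 AM UTC.
Add 3 hours and 28 minutes layover in Eucla → 10:18 AM UTC.
Add 1 hour 20 minutes leg 2 → 11:38 AM UTC.
Add 5 hours and 1 minute layover in Oakridge City → 4:39 PM UTC.
Add 12 hours leg 3 → 4:39 AM UTC (Sep 11).
Add 3 hours 25 minutes layover in Kestrel Bay → 8:04 AM UTC.
Add 15 hours and 4 minutes leg 4 → 11:08 PM UTC.
Yangon is UTC+6:30, so local arrival = 11:08 PM + 6:30 = 5:38 AM on Sep 12.

5:38 AM on Sep 12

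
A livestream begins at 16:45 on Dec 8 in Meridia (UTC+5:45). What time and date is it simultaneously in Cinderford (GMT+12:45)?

23:45 on December 8

In UTC: 16:45 − 5:45 = 11:00 on Dec 8.
Cinderford is UTC+12:45: 11:00 + 12:45 = 23:45 on Dec 8.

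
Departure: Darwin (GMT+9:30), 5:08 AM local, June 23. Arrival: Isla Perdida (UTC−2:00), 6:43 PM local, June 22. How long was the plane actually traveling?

1 hour 5 minutes

Isla Perdida is 11:30 behind Darwin.
Clock-face elapsed time (ignoring zones) is −10 hours 25 minutes.
Actual elapsed = −10 hours 25 minutes + 11:30 = 1 hour 5 minutes.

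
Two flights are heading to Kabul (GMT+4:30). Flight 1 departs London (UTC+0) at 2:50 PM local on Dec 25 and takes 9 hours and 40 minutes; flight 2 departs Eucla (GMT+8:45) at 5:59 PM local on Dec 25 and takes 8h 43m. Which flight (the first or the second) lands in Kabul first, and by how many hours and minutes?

the second, by 6 hours 33 minutes

Flight 1 departs at 2:50 PM UTC (Dec 25).
+9 hours 40 minutes → arrive 12:30 AM UTC on Dec 26.
Flight 2 in UTC: 5:59 PM − 8:45 = 9:14 AM on Dec 25.
+8 hours and 43 minutes → arrive 5:57 PM UTC on Dec 25.
Flight 2 lands earlier by 6 hours 33 minutes.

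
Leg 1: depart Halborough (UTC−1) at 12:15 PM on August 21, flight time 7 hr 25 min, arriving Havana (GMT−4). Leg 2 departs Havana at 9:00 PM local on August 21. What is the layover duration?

4 hours 20 minutes

Convert departure to UTC: 12:15 PM + 1:00 = 1:15 PM UTC on Aug 21.
Add 7 hours and 25 minutes flight time → 8:40 PM UTC.
Havana is UTC−4:00, so local arrival = 8:40 PM − 4:00 = 4:40 PM on Aug 21.
Layover = 9:00 PM − 4:40 PM = 4 hours 20 minutes.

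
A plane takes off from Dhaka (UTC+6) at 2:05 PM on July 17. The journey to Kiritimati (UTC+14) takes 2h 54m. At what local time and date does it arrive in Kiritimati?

12:59 AM on Jul 18

Convert departure to UTC: 2:05 PM − 6:00 = 8:05 AM UTC on Jul 17.
Add 2 hours 54 minutes travel time → 10:59 AM UTC.
Kiritimati is UTC+14:00, so local arrival = 10:59 AM + 14:00 = 12:59 AM on Jul 18.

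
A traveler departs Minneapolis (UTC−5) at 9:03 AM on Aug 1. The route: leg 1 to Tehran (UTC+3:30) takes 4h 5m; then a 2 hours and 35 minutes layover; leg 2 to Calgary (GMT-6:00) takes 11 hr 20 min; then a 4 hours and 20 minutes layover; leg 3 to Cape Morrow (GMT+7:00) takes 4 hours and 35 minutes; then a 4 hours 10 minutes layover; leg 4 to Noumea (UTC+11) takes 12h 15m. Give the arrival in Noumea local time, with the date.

Convert departure to UTC: 9:03 AM + 5:00 = 2:03 PM UTC on Aug 1.
Add 4 hours and 5 minutes leg 1 → 6:08 PM UTC.
Add 2 hours 35 minutes layover in Tehran → 8:43 PM UTC.
Add 11 hours 20 minutes leg 2 → 8:03 AM UTC (Aug 2).
Add 4 hours 20 minutes layover in Calgary → 12:23 PM UTC.
Add 4 hours and 35 minutes leg 3 → 4:58 PM UTC.
Add 4 hours and 10 minutes layover in Cape Morrow → 9:08 PM UTC.
Add 12 hours and 15 minutes leg 4 → 9:23 AM UTC (Aug 3).
Noumea is UTC+11:00, so local arrival = 9:23 AM + 11:00 = 8:23 PM on Aug 3.

8:23 PM on Aug 3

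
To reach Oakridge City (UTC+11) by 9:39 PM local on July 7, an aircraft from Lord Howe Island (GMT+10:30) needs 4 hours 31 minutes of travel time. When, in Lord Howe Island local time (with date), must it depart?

Target arrival in UTC: 9:39 PM − 11:00 = 10:39 AM on Jul 7.
Subtract 4 hours and 31 minutes → departure 6:08 AM UTC on Jul 7.
Lord Howe Island is UTC+10:30: 6:08 AM + 10:30 = 4:38 PM on Jul 7.

4:38 PM on Jul 7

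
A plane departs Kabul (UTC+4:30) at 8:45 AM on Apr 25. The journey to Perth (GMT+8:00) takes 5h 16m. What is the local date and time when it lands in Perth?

5:31 PM on April 25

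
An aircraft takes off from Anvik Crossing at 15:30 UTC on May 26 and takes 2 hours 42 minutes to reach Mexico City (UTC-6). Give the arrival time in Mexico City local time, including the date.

12:12 on May 26

Departure is given in UTC: 15:30 on May 26.
Add 2 hours 42 minutes → 18:12 UTC.
Mexico City is UTC−6:00: 18:12 − 6:00 = 12:12 on May 26.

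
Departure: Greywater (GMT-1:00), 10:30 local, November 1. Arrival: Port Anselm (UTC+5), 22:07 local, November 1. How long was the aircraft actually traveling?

Departure in UTC: 10:30 + 1:00 = 11:30 on Nov 1.
Arrival in UTC: 22:07 − 5:00 = 17:07 on Nov 1.
Elapsed = 17:07 − 11:30 = 5 hours 37 minutes.

5 hours 37 minutes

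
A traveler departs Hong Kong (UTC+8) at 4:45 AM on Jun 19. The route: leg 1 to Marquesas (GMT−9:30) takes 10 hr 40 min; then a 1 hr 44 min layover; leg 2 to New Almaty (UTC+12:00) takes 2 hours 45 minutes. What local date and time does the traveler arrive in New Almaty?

Convert departure to UTC: 4:45 AM − 8:00 = 8:45 PM UTC on Jun 18.
Add 10 hours and 40 minutes leg 1 → 7:25 AM UTC (Jun 19).
Add 1 hour 44 minutes layover in Marquesas → 9:09 AM UTC.
Add 2 hours 45 minutes leg 2 → 11:54 AM UTC.
New Almaty is UTC+12:00, so local arrival = 11:54 AM + 12:00 = 11:54 PM on Jun 19.

11:54 PM on June 19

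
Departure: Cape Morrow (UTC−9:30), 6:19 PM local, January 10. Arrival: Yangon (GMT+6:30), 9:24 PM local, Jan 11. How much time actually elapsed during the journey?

11 hours 5 minutes

Yangon is 16:00 ahead of Cape Morrow.
Clock-face elapsed time (ignoring zones) is 27 hours 5 minutes.
Actual elapsed = 27 hours 5 minutes − 16:00 = 11 hours 5 minutes.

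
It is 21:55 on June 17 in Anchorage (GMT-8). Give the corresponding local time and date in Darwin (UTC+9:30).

Darwin is 17:30 ahead of Anchorage.
Shift by the zone difference: 21:55 + 17:30 = 15:25 on Jun 18 in Darwin.

15:25 on Jun 18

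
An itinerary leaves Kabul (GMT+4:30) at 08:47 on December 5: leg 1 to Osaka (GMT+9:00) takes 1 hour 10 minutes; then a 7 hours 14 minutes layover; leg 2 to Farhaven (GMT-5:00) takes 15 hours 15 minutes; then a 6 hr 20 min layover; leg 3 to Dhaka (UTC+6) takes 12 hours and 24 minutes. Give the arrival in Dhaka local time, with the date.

04:40 on December 7

Convert departure to UTC: 08:47 − 4:30 = 04:17 UTC on Dec 5.
Add 1 hour 10 minutes leg 1 → 05:27 UTC.
Add 7 hours 14 minutes layover in Osaka → 12:41 UTC.
Add 15 hours and 15 minutes leg 2 → 03:56 UTC (Dec 6).
Add 6 hours 20 minutes layover in Farhaven → 10:16 UTC.
Add 12 hours 24 minutes leg 3 → 22:40 UTC.
Dhaka is UTC+6:00, so local arrival = 22:40 + 6:00 = 04:40 on Dec 7.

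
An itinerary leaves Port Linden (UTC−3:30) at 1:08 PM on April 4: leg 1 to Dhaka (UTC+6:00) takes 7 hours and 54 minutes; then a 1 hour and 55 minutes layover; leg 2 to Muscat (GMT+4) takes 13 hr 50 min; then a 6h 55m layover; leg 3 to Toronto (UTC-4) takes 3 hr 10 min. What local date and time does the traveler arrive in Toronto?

10:22 PM on Apr 5

Convert departure to UTC: 1:08 PM + 3:30 = 4:38 PM UTC on Apr 4.
Add 7 hours 54 minutes leg 1 → 12:32 AM UTC (Apr 5).
Add 1 hour and 55 minutes layover in Dhaka → 2:27 AM UTC.
Add 13 hours and 50 minutes leg 2 → 4:17 PM UTC.
Add 6 hours 55 minutes layover in Muscat → 11:12 PM UTC.
Add 3 hours 10 minutes leg 3 → 2:22 AM UTC (Apr 6).
Toronto is UTC−4:00, so local arrival = 2:22 AM − 4:00 = 10:22 PM on Apr 5.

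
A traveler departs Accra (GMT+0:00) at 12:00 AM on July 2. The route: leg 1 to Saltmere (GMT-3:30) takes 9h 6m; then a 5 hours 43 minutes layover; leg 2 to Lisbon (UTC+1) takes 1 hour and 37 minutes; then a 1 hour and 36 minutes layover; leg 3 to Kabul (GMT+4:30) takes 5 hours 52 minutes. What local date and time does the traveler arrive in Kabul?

4:24 AM on July 3

Accra is at UTC+0, so departure is already 12:00 AM UTC on Jul 2.
Add 9 hours 6 minutes leg 1 → 9:06 AM UTC.
Add 5 hours 43 minutes layover in Saltmere → 2:49 PM UTC.
Add 1 hour and 37 minutes leg 2 → 4:26 PM UTC.
Add 1 hour and 36 minutes layover in Lisbon → 6:02 PM UTC.
Add 5 hours and 52 minutes leg 3 → 11:54 PM UTC.
Kabul is UTC+4:30, so local arrival = 11:54 PM + 4:30 = 4:24 AM on Jul 3.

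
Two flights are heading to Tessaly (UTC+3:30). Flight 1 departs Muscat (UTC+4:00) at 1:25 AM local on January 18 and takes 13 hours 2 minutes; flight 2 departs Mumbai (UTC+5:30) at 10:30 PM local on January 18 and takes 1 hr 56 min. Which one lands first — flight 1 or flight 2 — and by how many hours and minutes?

the first, by 8 hours 29 minutes

Flight 1 in UTC: 1:25 AM − 4:00 = 9:25 PM on Jan 17.
+13 hours 2 minutes → arrive 10:27 AM UTC on Jan 18.
Flight 2 in UTC: 10:30 PM − 5:30 = 5:00 PM on Jan 18.
+1 hour and 56 minutes → arrive 6:56 PM UTC on Jan 18.
Flight 1 lands earlier by 8 hours 29 minutes.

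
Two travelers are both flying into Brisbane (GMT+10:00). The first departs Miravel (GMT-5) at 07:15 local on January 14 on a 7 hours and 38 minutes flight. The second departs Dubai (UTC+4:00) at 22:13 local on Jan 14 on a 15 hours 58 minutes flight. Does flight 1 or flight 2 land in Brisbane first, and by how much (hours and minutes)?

Flight 1 in UTC: 07:15 + 5:00 = 12:15 on Jan 14.
+7 hours 38 minutes → arrive 19:53 UTC on Jan 14.
Flight 2 in UTC: 22:13 − 4:00 = 18:13 on Jan 14.
+15 hours 58 minutes → arrive 10:11 UTC on Jan 15.
Flight 1 lands earlier by 14 hours 18 minutes.

the first, by 14 hours 18 minutes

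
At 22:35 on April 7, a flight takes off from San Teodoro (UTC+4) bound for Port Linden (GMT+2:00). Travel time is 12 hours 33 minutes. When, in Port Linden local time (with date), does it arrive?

09:08 on Apr 8

Port Linden is 2:00 behind San Teodoro.
After 12 hours and 33 minutes it is 11:08 (Apr 8) in San Teodoro.
Shift by the zone difference: 11:08 − 2:00 = 09:08 on Apr 8 in Port Linden.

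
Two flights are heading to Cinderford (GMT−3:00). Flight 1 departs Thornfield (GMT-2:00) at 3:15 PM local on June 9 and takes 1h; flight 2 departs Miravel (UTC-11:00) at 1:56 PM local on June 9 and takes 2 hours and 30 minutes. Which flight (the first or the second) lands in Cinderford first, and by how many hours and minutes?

the first, by 9 hours 11 minutes

Flight 1 in UTC: 3:15 PM + 2:00 = 5:15 PM on Jun 9.
+1 hour → arrive 6:15 PM UTC on Jun 9.
Flight 2 in UTC: 1:56 PM + 11:00 = 12:56 AM on Jun 10.
+2 hours 30 minutes → arrive 3:26 AM UTC on Jun 10.
Flight 1 lands earlier by 9 hours 11 minutes.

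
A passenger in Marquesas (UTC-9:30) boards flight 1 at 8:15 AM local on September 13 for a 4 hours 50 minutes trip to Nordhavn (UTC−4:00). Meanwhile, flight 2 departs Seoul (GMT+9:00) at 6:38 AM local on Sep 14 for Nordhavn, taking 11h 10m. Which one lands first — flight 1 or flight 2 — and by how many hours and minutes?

the first, by 10 hours 13 minutes

Flight 1 in UTC: 8:15 AM + 9:30 = 5:45 PM on Sep 13.
+4 hours and 50 minutes → arrive 10:35 PM UTC on Sep 13.
Flight 2 in UTC: 6:38 AM − 9:00 = 9:38 PM on Sep 13.
+11 hours and 10 minutes → arrive 8:48 AM UTC on Sep 14.
Flight 1 lands earlier by 10 hours 13 minutes.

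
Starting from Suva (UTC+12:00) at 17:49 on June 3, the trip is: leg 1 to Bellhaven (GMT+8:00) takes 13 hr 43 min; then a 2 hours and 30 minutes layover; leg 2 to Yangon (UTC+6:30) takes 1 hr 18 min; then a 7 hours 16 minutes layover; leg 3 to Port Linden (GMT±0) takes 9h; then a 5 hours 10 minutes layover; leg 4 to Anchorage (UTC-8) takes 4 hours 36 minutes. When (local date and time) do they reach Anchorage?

17:22 on June 4

Convert departure to UTC: 17:49 − 12:00 = 05:49 UTC on Jun 3.
Add 13 hours 43 minutes leg 1 → 19:32 UTC.
Add 2 hours 30 minutes layover in Bellhaven → 22:02 UTC.
Add 1 hour and 18 minutes leg 2 → 23:20 UTC.
Add 7 hours and 16 minutes layover in Yangon → 06:36 UTC (Jun 4).
Add 9 hours leg 3 → 15:36 UTC.
Add 5 hours 10 minutes layover in Port Linden → 20:46 UTC.
Add 4 hours and 36 minutes leg 4 → 01:22 UTC (Jun 5).
Anchorage is UTC−8:00, so local arrival = 01:22 − 8:00 = 17:22 on Jun 4.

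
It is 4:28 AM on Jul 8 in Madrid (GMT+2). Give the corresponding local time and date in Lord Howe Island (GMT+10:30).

12:58 PM on July 8

In UTC: 4:28 AM − 2:00 = 2:28 AM on Jul 8.
Lord Howe Island is UTC+10:30: 2:28 AM + 10:30 = 12:58 PM on Jul 8.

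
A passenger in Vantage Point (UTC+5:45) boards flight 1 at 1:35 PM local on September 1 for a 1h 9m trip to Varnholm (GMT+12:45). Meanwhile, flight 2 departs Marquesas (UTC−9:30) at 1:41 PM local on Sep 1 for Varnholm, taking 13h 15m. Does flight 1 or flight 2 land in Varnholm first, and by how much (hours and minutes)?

the first, by 27 hours 27 minutes

Flight 1 in UTC: 1:35 PM − 5:45 = 7:50 AM on Sep 1.
+1 hour and 9 minutes → arrive 8:59 AM UTC on Sep 1.
Flight 2 in UTC: 1:41 PM + 9:30 = 11:11 PM on Sep 1.
+13 hours 15 minutes → arrive 12:26 PM UTC on Sep 2.
Flight 1 lands earlier by 27 hours 27 minutes.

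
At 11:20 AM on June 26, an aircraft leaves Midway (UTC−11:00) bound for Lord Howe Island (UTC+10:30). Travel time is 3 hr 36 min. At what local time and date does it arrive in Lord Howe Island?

12:26 PM on Jun 27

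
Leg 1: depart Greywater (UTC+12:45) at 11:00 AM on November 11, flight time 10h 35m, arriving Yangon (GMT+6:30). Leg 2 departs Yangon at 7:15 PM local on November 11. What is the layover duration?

Convert departure to UTC: 11:00 AM − 12:45 = 10:15 PM UTC on Nov 10.
Add 10 hours and 35 minutes flight time → 8:50 AM UTC (Nov 11).
Yangon is UTC+6:30, so local arrival = 8:50 AM + 6:30 = 3:20 PM on Nov 11.
Layover = 7:15 PM − 3:20 PM = 3 hours 55 minutes.

3 hours 55 minutes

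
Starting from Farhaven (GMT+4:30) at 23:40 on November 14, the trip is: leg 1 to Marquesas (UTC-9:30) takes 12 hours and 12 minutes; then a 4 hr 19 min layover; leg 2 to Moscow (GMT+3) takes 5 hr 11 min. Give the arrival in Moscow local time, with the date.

Convert departure to UTC: 23:40 − 4:30 = 19:10 UTC on Nov 14.
Add 12 hours 12 minutes leg 1 → 07:22 UTC (Nov 15).
Add 4 hours and 19 minutes layover in Marquesas → 11:41 UTC.
Add 5 hours and 11 minutes leg 2 → 16:52 UTC.
Moscow is UTC+3:00, so local arrival = 16:52 + 3:00 = 19:52 on Nov 15.

19:52 on November 15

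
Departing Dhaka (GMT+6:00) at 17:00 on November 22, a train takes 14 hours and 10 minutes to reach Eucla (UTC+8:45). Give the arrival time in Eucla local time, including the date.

Convert departure to UTC: 17:00 − 6:00 = 11:00 UTC on Nov 22.
Add 14 hours and 10 minutes travel time → 01:10 UTC (Nov 23).
Eucla is UTC+8:45, so local arrival = 01:10 + 8:45 = 09:55 on Nov 23.

09:55 on November 23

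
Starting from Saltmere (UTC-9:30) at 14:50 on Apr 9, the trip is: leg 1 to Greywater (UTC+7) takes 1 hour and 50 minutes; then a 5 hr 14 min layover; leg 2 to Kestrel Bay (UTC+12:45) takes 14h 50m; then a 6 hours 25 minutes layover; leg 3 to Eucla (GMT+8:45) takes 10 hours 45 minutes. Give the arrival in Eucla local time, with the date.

Convert departure to UTC: 14:50 + 9:30 = 00:20 UTC on Apr 10.
Add 1 hour 50 minutes leg 1 → 02:10 UTC.
Add 5 hours and 14 minutes layover in Greywater → 07:24 UTC.
Add 14 hours and 50 minutes leg 2 → 22:14 UTC.
Add 6 hours and 25 minutes layover in Kestrel Bay → 04:39 UTC (Apr 11).
Add 10 hours 45 minutes leg 3 → 15:24 UTC.
Eucla is UTC+8:45, so local arrival = 15:24 + 8:45 = 00:09 on Apr 12.

00:09 on April 12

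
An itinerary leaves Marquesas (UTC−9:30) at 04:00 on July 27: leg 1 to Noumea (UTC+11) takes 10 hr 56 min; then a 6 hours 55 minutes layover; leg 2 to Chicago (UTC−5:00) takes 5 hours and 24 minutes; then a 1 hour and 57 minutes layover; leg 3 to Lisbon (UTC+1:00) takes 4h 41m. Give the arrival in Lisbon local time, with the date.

20:23 on July 28

Convert departure to UTC: 04:00 + 9:30 = 13:30 UTC on Jul 27.
Add 10 hours 56 minutes leg 1 → 00:26 UTC (Jul 28).
Add 6 hours and 55 minutes layover in Noumea → 07:21 UTC.
Add 5 hours 24 minutes leg 2 → 12:45 UTC.
Add 1 hour and 57 minutes layover in Chicago → 14:42 UTC.
Add 4 hours and 41 minutes leg 3 → 19:23 UTC.
Lisbon is UTC+1:00, so local arrival = 19:23 + 1:00 = 20:23 on Jul 28.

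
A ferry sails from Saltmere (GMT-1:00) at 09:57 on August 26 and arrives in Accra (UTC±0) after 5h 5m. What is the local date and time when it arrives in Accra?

Convert departure to UTC: 09:57 + 1:00 = 10:57 UTC on Aug 26.
Add 5 hours 5 minutes travel time → 16:02 UTC.
Accra is UTC+0, so local arrival is the same: 16:02 on Aug 26.

16:02 on August 26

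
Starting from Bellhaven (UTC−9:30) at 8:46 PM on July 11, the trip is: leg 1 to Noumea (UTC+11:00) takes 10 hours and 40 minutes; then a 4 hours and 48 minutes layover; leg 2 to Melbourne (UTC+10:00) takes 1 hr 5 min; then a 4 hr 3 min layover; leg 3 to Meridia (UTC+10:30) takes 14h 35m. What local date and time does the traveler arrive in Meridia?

Convert departure to UTC: 8:46 PM + 9:30 = 6:16 AM UTC on Jul 12.
Add 10 hours 40 minutes leg 1 → 4:56 PM UTC.
Add 4 hours and 48 minutes layover in Noumea → 9:44 PM UTC.
Add 1 hour 5 minutes leg 2 → 10:49 PM UTC.
Add 4 hours 3 minutes layover in Melbourne → 2:52 AM UTC (Jul 13).
Add 14 hours and 35 minutes leg 3 → 5:27 PM UTC.
Meridia is UTC+10:30, so local arrival = 5:27 PM + 10:30 = 3:57 AM on Jul 14.

3:57 AM on Jul 14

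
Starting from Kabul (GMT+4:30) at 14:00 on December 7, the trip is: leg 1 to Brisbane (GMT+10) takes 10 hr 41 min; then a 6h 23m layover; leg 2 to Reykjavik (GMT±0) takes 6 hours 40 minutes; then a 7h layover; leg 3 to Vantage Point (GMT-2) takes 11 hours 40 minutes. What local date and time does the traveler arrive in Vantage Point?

01:54 on December 9

Convert departure to UTC: 14:00 − 4:30 = 09:30 UTC on Dec 7.
Add 10 hours and 41 minutes leg 1 → 20:11 UTC.
Add 6 hours and 23 minutes layover in Brisbane → 02:34 UTC (Dec 8).
Add 6 hours 40 minutes leg 2 → 09:14 UTC.
Add 7 hours layover in Reykjavik → 16:14 UTC.
Add 11 hours 40 minutes leg 3 → 03:54 UTC (Dec 9).
Vantage Point is UTC−2:00, so local arrival = 03:54 − 2:00 = 01:54 on Dec 9.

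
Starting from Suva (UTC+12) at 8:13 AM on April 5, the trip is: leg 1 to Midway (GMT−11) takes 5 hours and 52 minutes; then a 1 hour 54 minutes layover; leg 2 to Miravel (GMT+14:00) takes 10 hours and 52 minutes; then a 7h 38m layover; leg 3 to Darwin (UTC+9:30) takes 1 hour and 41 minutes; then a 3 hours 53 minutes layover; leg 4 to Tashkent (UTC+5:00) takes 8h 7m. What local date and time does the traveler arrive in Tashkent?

5:10 PM on April 6

Convert departure to UTC: 8:13 AM − 12:00 = 8:13 PM UTC on Apr 4.
Add 5 hours 52 minutes leg 1 → 2:05 AM UTC (Apr 5).
Add 1 hour 54 minutes layover in Midway → 3:59 AM UTC.
Add 10 hours and 52 minutes leg 2 → 2:51 PM UTC.
Add 7 hours 38 minutes layover in Miravel → 10:29 PM UTC.
Add 1 hour and 41 minutes leg 3 → 12:10 AM UTC (Apr 6).
Add 3 hours 53 minutes layover in Darwin → 4:03 AM UTC.
Add 8 hours 7 minutes leg 4 → 12:10 PM UTC.
Tashkent is UTC+5:00, so local arrival = 12:10 PM + 5:00 = 5:10 PM on Apr 6.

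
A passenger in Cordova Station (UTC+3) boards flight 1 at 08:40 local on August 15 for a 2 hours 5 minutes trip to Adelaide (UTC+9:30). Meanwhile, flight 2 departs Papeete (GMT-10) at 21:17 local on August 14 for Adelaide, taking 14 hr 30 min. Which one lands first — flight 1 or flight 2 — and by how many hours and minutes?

the first, by 14 hours 2 minutes

Flight 1 in UTC: 08:40 − 3:00 = 05:40 on Aug 15.
+2 hours 5 minutes → arrive 07:45 UTC on Aug 15.
Flight 2 in UTC: 21:17 + 10:00 = 07:17 on Aug 15.
+14 hours and 30 minutes → arrive 21:47 UTC on Aug 15.
Flight 1 lands earlier by 14 hours 2 minutes.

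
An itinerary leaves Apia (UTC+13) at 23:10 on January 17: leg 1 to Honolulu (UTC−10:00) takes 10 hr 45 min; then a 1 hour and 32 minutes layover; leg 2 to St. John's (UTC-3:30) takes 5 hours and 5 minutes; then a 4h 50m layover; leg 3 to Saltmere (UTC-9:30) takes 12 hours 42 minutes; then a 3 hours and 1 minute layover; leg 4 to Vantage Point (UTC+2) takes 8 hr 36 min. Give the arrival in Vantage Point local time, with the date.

10:41 on January 19

Convert departure to UTC: 23:10 − 13:00 = 10:10 UTC on Jan 17.
Add 10 hours 45 minutes leg 1 → 20:55 UTC.
Add 1 hour 32 minutes layover in Honolulu → 22:27 UTC.
Add 5 hours and 5 minutes leg 2 → 03:32 UTC (Jan 18).
Add 4 hours and 50 minutes layover in St. John's → 08:22 UTC.
Add 12 hours 42 minutes leg 3 → 21:04 UTC.
Add 3 hours 1 minute layover in Saltmere → 00:05 UTC (Jan 19).
Add 8 hours 36 minutes leg 4 → 08:41 UTC.
Vantage Point is UTC+2:00, so local arrival = 08:41 + 2:00 = 10:41 on Jan 19.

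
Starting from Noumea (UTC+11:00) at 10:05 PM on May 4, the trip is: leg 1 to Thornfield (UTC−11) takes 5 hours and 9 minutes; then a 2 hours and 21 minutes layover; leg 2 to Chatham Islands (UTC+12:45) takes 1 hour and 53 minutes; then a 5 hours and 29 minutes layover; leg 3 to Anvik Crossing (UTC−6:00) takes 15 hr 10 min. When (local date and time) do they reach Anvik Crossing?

11:07 AM on May 5

Convert departure to UTC: 10:05 PM − 11:00 = 11:05 AM UTC on May 4.
Add 5 hours and 9 minutes leg 1 → 4:14 PM UTC.
Add 2 hours and 21 minutes layover in Thornfield → 6:35 PM UTC.
Add 1 hour 53 minutes leg 2 → 8:28 PM UTC.
Add 5 hours 29 minutes layover in Chatham Islands → 1:57 AM UTC (May 5).
Add 15 hours and 10 minutes leg 3 → 5:07 PM UTC.
Anvik Crossing is UTC−6:00, so local arrival = 5:07 PM − 6:00 = 11:07 AM on May 5.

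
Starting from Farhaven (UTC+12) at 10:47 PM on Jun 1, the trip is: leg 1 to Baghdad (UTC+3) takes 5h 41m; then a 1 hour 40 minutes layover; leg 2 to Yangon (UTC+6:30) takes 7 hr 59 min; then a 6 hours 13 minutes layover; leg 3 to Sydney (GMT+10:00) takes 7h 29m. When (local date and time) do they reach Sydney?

Convert departure to UTC: 10:47 PM − 12:00 = 10:47 AM UTC on Jun 1.
Add 5 hours and 41 minutes leg 1 → 4:28 PM UTC.
Add 1 hour and 40 minutes layover in Baghdad → 6:08 PM UTC.
Add 7 hours and 59 minutes leg 2 → 2:07 AM UTC (Jun 2).
Add 6 hours 13 minutes layover in Yangon → 8:20 AM UTC.
Add 7 hours 29 minutes leg 3 → 3:49 PM UTC.
Sydney is UTC+10:00, so local arrival = 3:49 PM + 10:00 = 1:49 AM on Jun 3.

1:49 AM on June 3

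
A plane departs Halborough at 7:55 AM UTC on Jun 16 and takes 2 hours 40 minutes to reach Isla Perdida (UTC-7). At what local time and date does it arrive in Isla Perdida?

3:35 AM on June 16

Departure is given in UTC: 7:55 AM on Jun 16.
Add 2 hours 40 minutes → 10:35 AM UTC.
Isla Perdida is UTC−7:00: 10:35 AM − 7:00 = 3:35 AM on Jun 16.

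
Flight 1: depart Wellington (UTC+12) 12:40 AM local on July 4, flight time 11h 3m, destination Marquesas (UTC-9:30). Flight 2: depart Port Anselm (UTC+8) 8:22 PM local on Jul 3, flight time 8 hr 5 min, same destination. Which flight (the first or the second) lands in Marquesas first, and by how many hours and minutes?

the second, by 3 hours 16 minutes

Flight 1 in UTC: 12:40 AM − 12:00 = 12:40 PM on Jul 3.
+11 hours 3 minutes → arrive 11:43 PM UTC on Jul 3.
Flight 2 in UTC: 8:22 PM − 8:00 = 12:22 PM on Jul 3.
+8 hours and 5 minutes → arrive 8:27 PM UTC on Jul 3.
Flight 2 lands earlier by 3 hours 16 minutes.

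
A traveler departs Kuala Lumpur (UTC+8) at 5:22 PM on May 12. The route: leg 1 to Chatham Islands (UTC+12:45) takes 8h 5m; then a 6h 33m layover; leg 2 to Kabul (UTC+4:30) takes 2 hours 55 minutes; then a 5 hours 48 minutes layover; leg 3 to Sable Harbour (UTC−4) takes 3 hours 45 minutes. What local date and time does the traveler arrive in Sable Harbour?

Convert departure to UTC: 5:22 PM − 8:00 = 9:22 AM UTC on May 12.
Add 8 hours 5 minutes leg 1 → 5:27 PM UTC.
Add 6 hours and 33 minutes layover in Chatham Islands → 12:00 AM UTC (May 13).
Add 2 hours 55 minutes leg 2 → 2:55 AM UTC.
Add 5 hours 48 minutes layover in Kabul → 8:43 AM UTC.
Add 3 hours and 45 minutes leg 3 → 12:28 PM UTC.
Sable Harbour is UTC−4:00, so local arrival = 12:28 PM − 4:00 = 8:28 AM on May 13.

8:28 AM on May 13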